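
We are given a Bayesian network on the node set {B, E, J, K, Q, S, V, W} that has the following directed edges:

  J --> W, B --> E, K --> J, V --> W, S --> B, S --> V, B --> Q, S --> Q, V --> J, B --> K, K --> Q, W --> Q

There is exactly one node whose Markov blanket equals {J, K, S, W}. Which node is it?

The target node must have every member of {J, K, S, W} as a parent, child, or co-parent, and no others.
Parents of V: S; children: J, W; co-parents: J, K.
These exactly cover the given set, so the node is V.

V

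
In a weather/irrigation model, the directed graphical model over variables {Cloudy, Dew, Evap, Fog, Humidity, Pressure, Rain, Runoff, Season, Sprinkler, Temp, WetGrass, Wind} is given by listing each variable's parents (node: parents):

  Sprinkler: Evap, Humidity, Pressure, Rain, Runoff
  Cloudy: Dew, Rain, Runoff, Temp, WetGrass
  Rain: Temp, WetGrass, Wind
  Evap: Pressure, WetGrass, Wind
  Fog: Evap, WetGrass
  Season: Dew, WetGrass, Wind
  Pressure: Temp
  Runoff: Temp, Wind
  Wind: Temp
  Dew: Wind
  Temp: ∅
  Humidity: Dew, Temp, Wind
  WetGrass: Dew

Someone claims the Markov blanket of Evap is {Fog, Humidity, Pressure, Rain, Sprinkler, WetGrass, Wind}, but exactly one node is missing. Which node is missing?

Runoff

The Markov blanket of a node is its parents, its children, and the other parents of its children.
Pa(Evap) = {Pressure, WetGrass, Wind}.
Children of Evap: Fog, Sprinkler.
Parents of each child, excluding Evap:
  Sprinkler also has parents Humidity, Pressure, Rain, Runoff.
  Fog's other parent is WetGrass.
MB(Evap) = {Fog, Humidity, Pressure, Rain, Runoff, Sprinkler, WetGrass, Wind}.
Comparing with the claimed set, Runoff is missing.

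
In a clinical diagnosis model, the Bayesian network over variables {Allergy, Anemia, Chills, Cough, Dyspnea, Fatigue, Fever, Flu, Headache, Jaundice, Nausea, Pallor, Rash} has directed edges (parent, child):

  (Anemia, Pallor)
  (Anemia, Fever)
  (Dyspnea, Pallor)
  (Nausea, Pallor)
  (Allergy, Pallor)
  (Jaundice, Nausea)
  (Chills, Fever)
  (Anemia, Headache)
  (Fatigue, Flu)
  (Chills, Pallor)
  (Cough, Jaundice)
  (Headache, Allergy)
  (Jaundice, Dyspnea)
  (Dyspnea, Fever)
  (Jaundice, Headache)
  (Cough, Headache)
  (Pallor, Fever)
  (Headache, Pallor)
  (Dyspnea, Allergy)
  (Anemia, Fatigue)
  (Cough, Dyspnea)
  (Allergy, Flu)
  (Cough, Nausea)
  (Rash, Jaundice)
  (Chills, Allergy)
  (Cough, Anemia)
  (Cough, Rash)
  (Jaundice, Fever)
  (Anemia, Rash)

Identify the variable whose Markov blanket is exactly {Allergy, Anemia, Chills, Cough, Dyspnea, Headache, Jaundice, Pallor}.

The target node must have every member of {Allergy, Anemia, Chills, Cough, Dyspnea, Headache, Jaundice, Pallor} as a parent, child, or co-parent, and no others.
Parents of Nausea: Cough, Jaundice; children: Pallor; co-parents: Allergy, Anemia, Chills, Dyspnea, Headache.
These exactly cover the given set, so the node is Nausea.

Nausea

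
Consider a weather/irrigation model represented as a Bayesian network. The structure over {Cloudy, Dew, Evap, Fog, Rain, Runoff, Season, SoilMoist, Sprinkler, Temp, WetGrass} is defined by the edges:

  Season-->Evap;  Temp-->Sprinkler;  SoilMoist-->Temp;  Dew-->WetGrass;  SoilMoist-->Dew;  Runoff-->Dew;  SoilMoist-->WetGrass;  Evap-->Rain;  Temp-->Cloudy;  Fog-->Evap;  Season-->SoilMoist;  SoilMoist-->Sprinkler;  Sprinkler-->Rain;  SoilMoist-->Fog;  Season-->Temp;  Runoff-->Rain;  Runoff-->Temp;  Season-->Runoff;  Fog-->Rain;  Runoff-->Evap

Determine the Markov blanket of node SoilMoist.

{Dew, Fog, Runoff, Season, Sprinkler, Temp, WetGrass}

Pa(SoilMoist) = {Season}.
Children of SoilMoist: Dew, Fog, Sprinkler, Temp, WetGrass.
Parents of each child, excluding SoilMoist:
  Fog has no other parent.
  parents(Dew) \ {SoilMoist} = {Runoff}.
  parents(Temp) \ {SoilMoist} = {Runoff, Season}.
  parents(Sprinkler) \ {SoilMoist} = {Temp}.
  parents(WetGrass) \ {SoilMoist} = {Dew}.
Union: {Season} ∪ {Dew, Fog, Sprinkler, Temp, WetGrass} ∪ {Dew, Runoff, Season, Temp} = {Dew, Fog, Runoff, Season, Sprinkler, Temp, WetGrass}.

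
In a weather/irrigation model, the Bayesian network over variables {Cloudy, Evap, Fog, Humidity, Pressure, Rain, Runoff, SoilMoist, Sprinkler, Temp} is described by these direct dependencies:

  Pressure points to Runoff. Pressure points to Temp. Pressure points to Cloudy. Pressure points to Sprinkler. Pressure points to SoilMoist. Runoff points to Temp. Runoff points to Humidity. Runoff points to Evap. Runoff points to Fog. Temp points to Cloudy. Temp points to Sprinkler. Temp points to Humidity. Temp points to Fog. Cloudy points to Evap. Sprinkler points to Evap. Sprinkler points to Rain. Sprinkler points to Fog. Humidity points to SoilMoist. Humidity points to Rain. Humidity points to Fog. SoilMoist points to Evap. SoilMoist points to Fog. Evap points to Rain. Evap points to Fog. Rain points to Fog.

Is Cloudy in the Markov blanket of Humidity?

Humidity's parents: Runoff, Temp.
Humidity's children: Fog, Rain, SoilMoist.
Co-parents of Humidity (other parents of its children):
  SoilMoist also has parent Pressure.
  Rain's other parents are Evap, Sprinkler.
  Fog's other parents are Evap, Rain, Runoff, SoilMoist, Sprinkler, Temp.
MB(Humidity) = {Evap, Fog, Pressure, Rain, Runoff, SoilMoist, Sprinkler, Temp}; Cloudy is not in this set.

No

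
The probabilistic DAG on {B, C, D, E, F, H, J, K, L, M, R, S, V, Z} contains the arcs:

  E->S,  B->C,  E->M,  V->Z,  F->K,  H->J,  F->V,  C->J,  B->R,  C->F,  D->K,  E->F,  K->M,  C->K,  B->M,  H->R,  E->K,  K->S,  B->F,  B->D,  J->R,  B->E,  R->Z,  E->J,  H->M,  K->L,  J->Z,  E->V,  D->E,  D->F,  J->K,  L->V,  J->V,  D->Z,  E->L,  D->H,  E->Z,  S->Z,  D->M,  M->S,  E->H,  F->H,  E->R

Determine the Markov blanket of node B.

Recall MB(v) = parents ∪ children ∪ spouses, where spouses are the other parents of v's children.
Pa(B) = {}.
B has children C, D, E, F, M, R.
For each child, the remaining parents (spouses of B):
  C: no additional parents.
  D: no additional parents.
  E also has parent D.
  F's other parents are C, D, E.
  M also has parents D, E, H, K.
  R's other parents are E, H, J.
So the Markov blanket of B is {C, D, E, F, H, J, K, M, R}.

{C, D, E, F, H, J, K, M, R}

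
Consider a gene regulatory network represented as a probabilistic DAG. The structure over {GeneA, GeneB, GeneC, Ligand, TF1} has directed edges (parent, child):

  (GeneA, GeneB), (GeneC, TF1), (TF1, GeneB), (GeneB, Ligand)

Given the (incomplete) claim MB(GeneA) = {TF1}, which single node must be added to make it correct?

GeneA has no parents.
Ch(GeneA) = {GeneB}.
Co-parents of GeneA (other parents of its children):
  GeneB: TF1
MB(GeneA) = {GeneB, TF1}.
Comparing with the claimed set, GeneB is missing.

GeneB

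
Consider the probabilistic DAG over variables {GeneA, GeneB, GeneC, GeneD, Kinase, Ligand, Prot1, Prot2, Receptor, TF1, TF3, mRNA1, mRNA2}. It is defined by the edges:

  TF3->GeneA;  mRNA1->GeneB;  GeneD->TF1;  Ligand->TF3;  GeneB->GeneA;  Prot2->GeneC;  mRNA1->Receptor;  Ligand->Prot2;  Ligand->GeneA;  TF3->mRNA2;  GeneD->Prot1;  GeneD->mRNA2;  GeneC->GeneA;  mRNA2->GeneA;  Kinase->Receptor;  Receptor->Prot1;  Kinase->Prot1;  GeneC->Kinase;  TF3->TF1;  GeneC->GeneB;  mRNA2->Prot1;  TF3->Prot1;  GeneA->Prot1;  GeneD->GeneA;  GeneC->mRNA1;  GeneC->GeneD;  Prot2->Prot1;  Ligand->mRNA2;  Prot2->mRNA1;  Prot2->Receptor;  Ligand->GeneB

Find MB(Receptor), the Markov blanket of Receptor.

Ch(Receptor) = {Prot1}.
Parents of Receptor: Kinase, Prot2, mRNA1.
Parents of each child, excluding Receptor:
  Prot1 also has parents GeneA, GeneD, Kinase, Prot2, TF3, mRNA2.
So the Markov blanket of Receptor is {GeneA, GeneD, Kinase, Prot1, Prot2, TF3, mRNA1, mRNA2}.

{GeneA, GeneD, Kinase, Prot1, Prot2, TF3, mRNA1, mRNA2}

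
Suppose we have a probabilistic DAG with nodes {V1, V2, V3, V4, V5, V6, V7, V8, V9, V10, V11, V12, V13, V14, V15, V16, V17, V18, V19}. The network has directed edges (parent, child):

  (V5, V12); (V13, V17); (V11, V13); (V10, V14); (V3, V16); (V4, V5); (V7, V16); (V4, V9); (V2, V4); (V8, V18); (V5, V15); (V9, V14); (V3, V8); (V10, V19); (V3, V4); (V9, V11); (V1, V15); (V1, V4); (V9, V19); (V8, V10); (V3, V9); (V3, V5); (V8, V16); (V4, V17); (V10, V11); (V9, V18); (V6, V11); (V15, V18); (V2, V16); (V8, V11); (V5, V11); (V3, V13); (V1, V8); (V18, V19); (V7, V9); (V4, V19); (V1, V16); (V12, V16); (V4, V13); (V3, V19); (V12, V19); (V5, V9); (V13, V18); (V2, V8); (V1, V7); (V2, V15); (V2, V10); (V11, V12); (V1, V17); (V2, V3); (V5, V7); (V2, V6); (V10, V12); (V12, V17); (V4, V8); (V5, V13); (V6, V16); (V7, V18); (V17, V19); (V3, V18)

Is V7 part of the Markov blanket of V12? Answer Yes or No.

Yes

V7 is a co-parent of V12: both are parents of V16.
So V7 ∈ MB(V12).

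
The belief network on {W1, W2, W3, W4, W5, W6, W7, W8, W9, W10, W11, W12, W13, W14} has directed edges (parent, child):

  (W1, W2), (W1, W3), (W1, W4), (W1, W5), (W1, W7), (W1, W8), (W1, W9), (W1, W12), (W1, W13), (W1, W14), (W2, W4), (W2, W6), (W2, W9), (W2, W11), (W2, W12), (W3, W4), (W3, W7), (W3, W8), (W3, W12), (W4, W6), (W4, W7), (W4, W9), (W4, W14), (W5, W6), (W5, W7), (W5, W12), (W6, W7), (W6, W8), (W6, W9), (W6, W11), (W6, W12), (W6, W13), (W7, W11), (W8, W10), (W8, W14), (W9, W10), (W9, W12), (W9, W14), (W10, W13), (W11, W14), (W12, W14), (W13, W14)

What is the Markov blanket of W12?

{W1, W2, W3, W4, W5, W6, W8, W9, W11, W13, W14}

W12 has parents W1, W2, W3, W5, W6, W9.
Children of W12: W14.
Co-parents of W12 (other parents of its children):
  W14 also has parents W1, W4, W8, W9, W11, W13.
MB(W12) = {W1, W2, W3, W4, W5, W6, W8, W9, W11, W13, W14}.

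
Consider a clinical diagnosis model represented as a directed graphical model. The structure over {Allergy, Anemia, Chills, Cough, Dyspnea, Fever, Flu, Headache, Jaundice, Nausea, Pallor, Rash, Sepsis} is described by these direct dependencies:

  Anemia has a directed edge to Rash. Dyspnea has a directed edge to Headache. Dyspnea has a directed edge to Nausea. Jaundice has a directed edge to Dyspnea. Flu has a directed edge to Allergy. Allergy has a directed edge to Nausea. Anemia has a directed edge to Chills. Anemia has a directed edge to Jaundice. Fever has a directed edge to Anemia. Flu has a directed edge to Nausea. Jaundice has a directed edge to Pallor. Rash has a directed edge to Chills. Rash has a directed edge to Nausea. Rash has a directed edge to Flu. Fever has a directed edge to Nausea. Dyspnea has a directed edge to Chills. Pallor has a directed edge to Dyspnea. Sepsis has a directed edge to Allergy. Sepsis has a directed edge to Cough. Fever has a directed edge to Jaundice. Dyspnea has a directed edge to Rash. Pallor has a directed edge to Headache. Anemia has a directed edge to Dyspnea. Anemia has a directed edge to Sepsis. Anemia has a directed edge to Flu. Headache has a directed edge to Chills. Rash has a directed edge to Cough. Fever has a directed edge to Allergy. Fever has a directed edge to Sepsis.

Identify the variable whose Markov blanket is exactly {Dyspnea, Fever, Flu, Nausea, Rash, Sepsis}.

Allergy

The target node must have every member of {Dyspnea, Fever, Flu, Nausea, Rash, Sepsis} as a parent, child, or co-parent, and no others.
Parents of Allergy: Fever, Flu, Sepsis; children: Nausea; co-parents: Dyspnea, Fever, Flu, Rash.
These exactly cover the given set, so the node is Allergy.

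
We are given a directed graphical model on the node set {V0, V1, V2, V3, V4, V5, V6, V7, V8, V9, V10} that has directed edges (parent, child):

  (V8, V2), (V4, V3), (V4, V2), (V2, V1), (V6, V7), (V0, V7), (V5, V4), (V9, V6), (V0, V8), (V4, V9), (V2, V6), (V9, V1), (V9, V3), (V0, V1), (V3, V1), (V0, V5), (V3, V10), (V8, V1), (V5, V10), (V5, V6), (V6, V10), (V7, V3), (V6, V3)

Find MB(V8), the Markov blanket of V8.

{V0, V1, V2, V3, V4, V9}

Pa(V8) = {V0}.
Children of V8: V1, V2.
Co-parents of V8 (other parents of its children):
  V2: V4
  V1: V0, V2, V3, V9
So the Markov blanket of V8 is {V0, V1, V2, V3, V4, V9}.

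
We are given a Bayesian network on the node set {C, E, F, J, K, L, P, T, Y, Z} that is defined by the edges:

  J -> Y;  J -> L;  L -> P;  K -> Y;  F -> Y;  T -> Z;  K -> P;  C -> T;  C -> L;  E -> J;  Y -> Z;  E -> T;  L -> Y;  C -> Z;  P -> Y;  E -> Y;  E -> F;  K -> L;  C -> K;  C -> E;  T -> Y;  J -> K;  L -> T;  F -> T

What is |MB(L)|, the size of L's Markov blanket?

8

A node's Markov blanket = Pa ∪ Ch ∪ (parents of Ch other than the node itself).
Pa(L) = {C, J, K}.
L's children: P, T, Y.
Parents of each child, excluding L:
  P: K
  T: C, E, F
  Y: E, F, J, K, P, T
MB(L) = {C, E, F, J, K, P, T, Y}, which has 8 nodes.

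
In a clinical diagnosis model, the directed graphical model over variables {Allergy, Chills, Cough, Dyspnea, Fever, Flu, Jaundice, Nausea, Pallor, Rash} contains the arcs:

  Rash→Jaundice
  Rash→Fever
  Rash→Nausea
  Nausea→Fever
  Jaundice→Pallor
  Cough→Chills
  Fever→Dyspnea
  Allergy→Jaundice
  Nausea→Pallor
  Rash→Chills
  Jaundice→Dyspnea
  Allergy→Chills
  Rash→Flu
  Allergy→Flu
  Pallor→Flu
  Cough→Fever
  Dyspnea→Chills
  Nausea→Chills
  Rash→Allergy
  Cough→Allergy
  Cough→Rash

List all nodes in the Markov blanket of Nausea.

By definition, MB(Nausea) is built from Nausea's parents, Nausea's children, and the co-parents of Nausea.
Nausea's children: Chills, Fever, Pallor.
Parents of Nausea: Rash.
Other parents of Nausea's children:
  Fever's other parents are Cough, Rash.
  parents(Pallor) \ {Nausea} = {Jaundice}.
  Chills also has parents Allergy, Cough, Dyspnea, Rash.
MB(Nausea) = {Allergy, Chills, Cough, Dyspnea, Fever, Jaundice, Pallor, Rash}.

{Allergy, Chills, Cough, Dyspnea, Fever, Jaundice, Pallor, Rash}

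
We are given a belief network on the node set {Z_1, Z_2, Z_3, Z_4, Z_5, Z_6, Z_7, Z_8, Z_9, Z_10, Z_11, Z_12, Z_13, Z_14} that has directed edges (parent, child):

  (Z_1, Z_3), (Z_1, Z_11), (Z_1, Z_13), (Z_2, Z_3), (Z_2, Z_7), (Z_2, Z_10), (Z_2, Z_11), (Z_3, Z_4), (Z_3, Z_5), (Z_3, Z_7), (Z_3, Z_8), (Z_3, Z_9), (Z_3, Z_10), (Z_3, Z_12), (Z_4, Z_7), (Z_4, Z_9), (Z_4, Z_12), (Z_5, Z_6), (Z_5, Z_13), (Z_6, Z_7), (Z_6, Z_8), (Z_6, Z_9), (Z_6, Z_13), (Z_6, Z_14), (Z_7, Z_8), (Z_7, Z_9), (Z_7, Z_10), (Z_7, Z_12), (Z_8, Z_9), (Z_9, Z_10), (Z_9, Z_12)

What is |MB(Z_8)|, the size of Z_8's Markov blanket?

Z_8's children: Z_9.
Z_8 has parents Z_3, Z_6, Z_7.
Parents of each child, excluding Z_8:
  Z_9: Z_3, Z_4, Z_6, Z_7
MB(Z_8) = {Z_3, Z_4, Z_6, Z_7, Z_9}, which has 5 nodes.

5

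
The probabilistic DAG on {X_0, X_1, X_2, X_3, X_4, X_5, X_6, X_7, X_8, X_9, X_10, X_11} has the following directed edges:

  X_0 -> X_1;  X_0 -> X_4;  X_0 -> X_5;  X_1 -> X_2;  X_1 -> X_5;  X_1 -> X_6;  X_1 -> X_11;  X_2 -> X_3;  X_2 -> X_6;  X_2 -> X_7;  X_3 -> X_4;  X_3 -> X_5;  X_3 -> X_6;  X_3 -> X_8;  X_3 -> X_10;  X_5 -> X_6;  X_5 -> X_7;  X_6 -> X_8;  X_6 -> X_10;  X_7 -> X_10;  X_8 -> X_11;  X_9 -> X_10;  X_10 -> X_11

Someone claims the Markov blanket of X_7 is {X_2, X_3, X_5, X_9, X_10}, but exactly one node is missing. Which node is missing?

X_6

Pa(X_7) = {X_2, X_5}.
Ch(X_7) = {X_10}.
Other parents of X_7's children:
  X_10: X_3, X_6, X_9
MB(X_7) = {X_2, X_3, X_5, X_6, X_9, X_10}.
Comparing with the claimed set, X_6 is missing.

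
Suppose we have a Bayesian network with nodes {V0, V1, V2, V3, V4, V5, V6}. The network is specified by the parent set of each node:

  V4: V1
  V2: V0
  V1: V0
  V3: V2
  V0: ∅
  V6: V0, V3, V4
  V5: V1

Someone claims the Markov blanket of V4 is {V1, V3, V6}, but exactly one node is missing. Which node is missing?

By definition, MB(V4) is built from V4's parents, V4's children, and the co-parents of V4.
V4's parents: V1.
Ch(V4) = {V6}.
Parents of each child, excluding V4:
  parents(V6) \ {V4} = {V0, V3}.
MB(V4) = {V0, V1, V3, V6}.
Comparing with the claimed set, V0 is missing.

V0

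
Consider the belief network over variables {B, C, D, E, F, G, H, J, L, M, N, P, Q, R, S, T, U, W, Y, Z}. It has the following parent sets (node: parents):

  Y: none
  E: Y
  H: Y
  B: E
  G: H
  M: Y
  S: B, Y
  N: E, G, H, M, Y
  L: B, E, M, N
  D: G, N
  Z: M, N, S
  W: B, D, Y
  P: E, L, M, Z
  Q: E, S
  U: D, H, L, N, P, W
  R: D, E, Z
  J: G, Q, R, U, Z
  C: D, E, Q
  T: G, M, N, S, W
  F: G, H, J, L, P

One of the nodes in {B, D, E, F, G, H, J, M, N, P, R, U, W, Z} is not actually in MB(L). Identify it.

Parents of L: B, E, M, N.
Ch(L) = {F, P, U}.
For each child, the remaining parents (spouses of L):
  P: E, M, Z
  U: D, H, N, P, W
  F: G, H, J, P
MB(L) = {B, D, E, F, G, H, J, M, N, P, U, W, Z}.
R is neither a parent, child, nor co-parent of L, so it does not belong.

R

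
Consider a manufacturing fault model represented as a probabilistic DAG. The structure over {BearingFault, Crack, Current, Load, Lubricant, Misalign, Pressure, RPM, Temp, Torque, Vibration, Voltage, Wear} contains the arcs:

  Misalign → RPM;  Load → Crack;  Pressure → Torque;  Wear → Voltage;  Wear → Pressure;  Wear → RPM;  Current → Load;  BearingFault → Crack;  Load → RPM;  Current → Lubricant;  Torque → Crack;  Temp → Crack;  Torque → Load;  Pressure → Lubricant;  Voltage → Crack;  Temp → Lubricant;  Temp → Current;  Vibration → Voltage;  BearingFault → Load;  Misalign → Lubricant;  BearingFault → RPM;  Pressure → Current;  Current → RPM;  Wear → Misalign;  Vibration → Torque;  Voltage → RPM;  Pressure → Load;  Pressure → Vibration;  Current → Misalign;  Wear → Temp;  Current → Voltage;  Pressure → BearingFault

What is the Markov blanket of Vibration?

Vibration has children Torque, Voltage.
Pa(Vibration) = {Pressure}.
Co-parents of Vibration (other parents of its children):
  Voltage also has parents Current, Wear.
  Torque's other parent is Pressure.
Taking the union gives {Current, Pressure, Torque, Voltage, Wear}.

{Current, Pressure, Torque, Voltage, Wear}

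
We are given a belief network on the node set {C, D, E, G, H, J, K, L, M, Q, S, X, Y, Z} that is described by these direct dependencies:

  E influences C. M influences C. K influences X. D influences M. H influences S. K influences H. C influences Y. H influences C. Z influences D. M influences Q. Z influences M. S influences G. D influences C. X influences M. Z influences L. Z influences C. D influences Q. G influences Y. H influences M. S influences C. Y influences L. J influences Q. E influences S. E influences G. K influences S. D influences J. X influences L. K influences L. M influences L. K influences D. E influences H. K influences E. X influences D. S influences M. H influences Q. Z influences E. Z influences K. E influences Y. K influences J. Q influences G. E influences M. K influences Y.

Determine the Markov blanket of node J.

{D, H, K, M, Q}

The Markov blanket of a node is its parents, its children, and the other parents of its children.
J has parents D, K.
J's children: Q.
Other parents of J's children:
  parents(Q) \ {J} = {D, H, M}.
MB(J) = {D, H, K, M, Q}.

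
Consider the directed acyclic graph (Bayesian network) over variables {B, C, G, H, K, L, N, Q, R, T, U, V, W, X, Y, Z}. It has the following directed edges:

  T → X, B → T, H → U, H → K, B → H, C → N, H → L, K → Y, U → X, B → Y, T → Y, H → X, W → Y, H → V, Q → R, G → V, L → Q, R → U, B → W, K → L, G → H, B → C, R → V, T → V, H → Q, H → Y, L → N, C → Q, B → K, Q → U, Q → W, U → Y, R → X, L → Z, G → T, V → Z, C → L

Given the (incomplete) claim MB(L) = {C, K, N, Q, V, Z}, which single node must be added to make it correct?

The Markov blanket of a node is its parents, its children, and the other parents of its children.
Parents of L: C, H, K.
L has children N, Q, Z.
For each child, the remaining parents (spouses of L):
  parents(N) \ {L} = {C}.
  Q's other parents are C, H.
  Z's other parent is V.
MB(L) = {C, H, K, N, Q, V, Z}.
Comparing with the claimed set, H is missing.

H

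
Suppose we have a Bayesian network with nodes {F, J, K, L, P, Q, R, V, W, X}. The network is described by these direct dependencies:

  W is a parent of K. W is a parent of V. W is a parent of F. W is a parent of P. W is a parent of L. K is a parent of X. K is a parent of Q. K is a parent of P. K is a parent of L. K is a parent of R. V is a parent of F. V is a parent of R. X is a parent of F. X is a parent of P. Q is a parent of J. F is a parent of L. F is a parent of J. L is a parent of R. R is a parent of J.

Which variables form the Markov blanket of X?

Parents of X: K.
X's children: F, P.
For each child, the remaining parents (spouses of X):
  F's other parents are V, W.
  P's other parents are K, W.
So the Markov blanket of X is {F, K, P, V, W}.

{F, K, P, V, W}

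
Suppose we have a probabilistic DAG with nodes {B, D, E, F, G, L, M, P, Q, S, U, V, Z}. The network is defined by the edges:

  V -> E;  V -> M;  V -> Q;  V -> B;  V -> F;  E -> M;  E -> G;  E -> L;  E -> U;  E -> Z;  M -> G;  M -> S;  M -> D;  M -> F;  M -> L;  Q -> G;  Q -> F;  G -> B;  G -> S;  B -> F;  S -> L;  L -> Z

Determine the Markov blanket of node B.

Recall MB(v) = parents ∪ children ∪ spouses, where spouses are the other parents of v's children.
Pa(B) = {G, V}.
Children of B: F.
Other parents of B's children:
  F: M, Q, V
So the Markov blanket of B is {F, G, M, Q, V}.

{F, G, M, Q, V}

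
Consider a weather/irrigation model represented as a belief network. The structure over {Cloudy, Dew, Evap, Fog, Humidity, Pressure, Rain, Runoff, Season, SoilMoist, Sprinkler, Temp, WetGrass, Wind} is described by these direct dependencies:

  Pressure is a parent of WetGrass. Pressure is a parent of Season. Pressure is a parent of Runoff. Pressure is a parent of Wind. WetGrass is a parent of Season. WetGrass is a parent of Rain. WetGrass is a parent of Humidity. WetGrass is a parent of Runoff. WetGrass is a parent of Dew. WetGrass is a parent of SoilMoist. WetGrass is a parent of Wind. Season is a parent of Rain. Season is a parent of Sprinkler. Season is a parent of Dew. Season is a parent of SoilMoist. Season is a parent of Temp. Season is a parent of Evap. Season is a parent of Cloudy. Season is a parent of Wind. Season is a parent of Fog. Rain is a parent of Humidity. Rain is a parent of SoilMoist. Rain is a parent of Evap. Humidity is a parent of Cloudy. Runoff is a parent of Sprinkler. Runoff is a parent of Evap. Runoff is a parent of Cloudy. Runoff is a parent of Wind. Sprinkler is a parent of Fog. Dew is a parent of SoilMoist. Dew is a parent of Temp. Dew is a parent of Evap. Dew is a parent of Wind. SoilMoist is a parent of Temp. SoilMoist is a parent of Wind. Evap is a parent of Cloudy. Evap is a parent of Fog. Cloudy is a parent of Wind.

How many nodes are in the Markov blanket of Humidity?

By definition, MB(Humidity) is built from Humidity's parents, Humidity's children, and the co-parents of Humidity.
Pa(Humidity) = {Rain, WetGrass}.
Children of Humidity: Cloudy.
Parents of each child, excluding Humidity:
  Cloudy also has parents Evap, Runoff, Season.
MB(Humidity) = {Cloudy, Evap, Rain, Runoff, Season, WetGrass}, which has 6 nodes.

6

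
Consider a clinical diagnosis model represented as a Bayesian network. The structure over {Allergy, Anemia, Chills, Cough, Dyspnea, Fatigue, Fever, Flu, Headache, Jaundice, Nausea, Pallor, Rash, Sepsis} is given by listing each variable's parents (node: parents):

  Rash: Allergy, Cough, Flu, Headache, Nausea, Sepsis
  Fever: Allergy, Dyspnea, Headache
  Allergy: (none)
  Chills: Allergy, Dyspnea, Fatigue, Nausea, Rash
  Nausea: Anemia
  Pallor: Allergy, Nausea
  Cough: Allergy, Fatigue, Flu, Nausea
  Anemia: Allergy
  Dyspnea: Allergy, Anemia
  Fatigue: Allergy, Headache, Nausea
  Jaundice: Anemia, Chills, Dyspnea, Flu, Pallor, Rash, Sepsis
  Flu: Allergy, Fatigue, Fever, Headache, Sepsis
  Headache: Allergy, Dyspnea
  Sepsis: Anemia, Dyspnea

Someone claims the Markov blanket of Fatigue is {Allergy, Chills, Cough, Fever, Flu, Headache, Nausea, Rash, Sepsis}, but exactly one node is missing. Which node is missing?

A node's Markov blanket = Pa ∪ Ch ∪ (parents of Ch other than the node itself).
Fatigue's children: Chills, Cough, Flu.
Fatigue's parents: Allergy, Headache, Nausea.
Parents of each child, excluding Fatigue:
  Flu's other parents are Allergy, Fever, Headache, Sepsis.
  Cough's other parents are Allergy, Flu, Nausea.
  Chills also has parents Allergy, Dyspnea, Nausea, Rash.
MB(Fatigue) = {Allergy, Chills, Cough, Dyspnea, Fever, Flu, Headache, Nausea, Rash, Sepsis}.
Comparing with the claimed set, Dyspnea is missing.

Dyspnea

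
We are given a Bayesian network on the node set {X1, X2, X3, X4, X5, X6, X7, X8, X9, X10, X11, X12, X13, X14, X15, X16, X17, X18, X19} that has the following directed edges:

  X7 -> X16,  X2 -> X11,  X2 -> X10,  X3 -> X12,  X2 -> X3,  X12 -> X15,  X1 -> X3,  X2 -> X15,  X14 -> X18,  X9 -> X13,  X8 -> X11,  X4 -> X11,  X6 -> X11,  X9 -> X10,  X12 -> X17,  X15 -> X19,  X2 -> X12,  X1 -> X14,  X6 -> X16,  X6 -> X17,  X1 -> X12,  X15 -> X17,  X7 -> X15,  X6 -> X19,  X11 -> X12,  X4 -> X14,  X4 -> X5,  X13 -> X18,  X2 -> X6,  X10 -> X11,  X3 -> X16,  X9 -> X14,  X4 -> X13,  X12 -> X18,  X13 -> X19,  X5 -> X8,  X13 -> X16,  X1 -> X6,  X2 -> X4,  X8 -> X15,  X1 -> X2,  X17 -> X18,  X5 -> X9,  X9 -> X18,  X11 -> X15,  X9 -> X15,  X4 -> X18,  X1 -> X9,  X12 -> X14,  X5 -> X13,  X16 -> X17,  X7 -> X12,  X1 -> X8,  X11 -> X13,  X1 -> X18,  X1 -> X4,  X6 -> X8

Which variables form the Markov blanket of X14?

Recall MB(v) = parents ∪ children ∪ spouses, where spouses are the other parents of v's children.
Children of X14: X18.
X14's parents: X1, X4, X9, X12.
Other parents of X14's children:
  parents(X18) \ {X14} = {X1, X4, X9, X12, X13, X17}.
Union: {X1, X4, X9, X12} ∪ {X18} ∪ {X1, X4, X9, X12, X13, X17} = {X1, X4, X9, X12, X13, X17, X18}.

{X1, X4, X9, X12, X13, X17, X18}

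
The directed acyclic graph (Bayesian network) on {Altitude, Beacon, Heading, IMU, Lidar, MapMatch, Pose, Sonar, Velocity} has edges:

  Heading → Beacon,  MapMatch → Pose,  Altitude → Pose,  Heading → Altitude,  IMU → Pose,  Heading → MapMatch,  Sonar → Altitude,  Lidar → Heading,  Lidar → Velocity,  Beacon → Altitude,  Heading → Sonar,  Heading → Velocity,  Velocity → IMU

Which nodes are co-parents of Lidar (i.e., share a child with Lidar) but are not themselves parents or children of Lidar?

{}

Children of Lidar: Heading, Velocity.
  Heading has no other parent.
  Velocity also has parent Heading.
Excluding nodes already adjacent to Lidar (Heading, Velocity), the co-parent-only contribution is {}.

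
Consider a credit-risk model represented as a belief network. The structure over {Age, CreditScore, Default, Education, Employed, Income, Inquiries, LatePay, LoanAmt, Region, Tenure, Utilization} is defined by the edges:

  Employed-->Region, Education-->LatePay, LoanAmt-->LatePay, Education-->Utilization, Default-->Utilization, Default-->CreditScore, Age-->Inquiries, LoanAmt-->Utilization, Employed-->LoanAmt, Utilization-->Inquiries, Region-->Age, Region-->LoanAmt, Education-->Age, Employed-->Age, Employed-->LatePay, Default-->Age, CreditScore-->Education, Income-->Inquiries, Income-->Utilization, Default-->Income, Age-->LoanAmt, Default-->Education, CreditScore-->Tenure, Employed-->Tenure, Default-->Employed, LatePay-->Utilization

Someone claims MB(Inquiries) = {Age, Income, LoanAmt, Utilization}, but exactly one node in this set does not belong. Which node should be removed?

The Markov blanket of a node is its parents, its children, and the other parents of its children.
Pa(Inquiries) = {Age, Income, Utilization}.
Inquiries has no children.
With no children, Inquiries has no spouses; the co-parent set is empty.
MB(Inquiries) = {Age, Income, Utilization}.
LoanAmt is neither a parent, child, nor co-parent of Inquiries, so it does not belong.

LoanAmt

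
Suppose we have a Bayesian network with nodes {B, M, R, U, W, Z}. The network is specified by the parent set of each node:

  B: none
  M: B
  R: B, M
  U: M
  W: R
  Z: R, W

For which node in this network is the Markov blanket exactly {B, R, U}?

The target node must have every member of {B, R, U} as a parent, child, or co-parent, and no others.
Parents of M: B; children: R, U; co-parents: B.
These exactly cover the given set, so the node is M.

M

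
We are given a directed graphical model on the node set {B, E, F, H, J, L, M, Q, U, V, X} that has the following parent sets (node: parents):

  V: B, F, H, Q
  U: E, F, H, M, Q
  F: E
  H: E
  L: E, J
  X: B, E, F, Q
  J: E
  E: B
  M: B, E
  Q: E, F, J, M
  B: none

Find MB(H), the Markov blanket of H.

A node's Markov blanket = Pa ∪ Ch ∪ (parents of Ch other than the node itself).
H has parent E.
H has children U, V.
Co-parents of H (other parents of its children):
  U: E, F, M, Q
  V: B, F, Q
MB(H) = {B, E, F, M, Q, U, V}.

{B, E, F, M, Q, U, V}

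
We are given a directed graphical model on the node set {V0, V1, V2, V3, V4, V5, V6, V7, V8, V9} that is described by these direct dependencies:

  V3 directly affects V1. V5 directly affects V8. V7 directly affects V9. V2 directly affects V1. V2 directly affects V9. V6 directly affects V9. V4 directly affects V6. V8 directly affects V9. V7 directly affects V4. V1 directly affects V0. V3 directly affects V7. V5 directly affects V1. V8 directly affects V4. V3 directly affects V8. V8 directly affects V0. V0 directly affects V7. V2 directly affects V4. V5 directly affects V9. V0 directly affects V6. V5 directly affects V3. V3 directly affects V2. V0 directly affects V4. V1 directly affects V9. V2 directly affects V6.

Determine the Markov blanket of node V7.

By definition, MB(V7) is built from V7's parents, V7's children, and the co-parents of V7.
Pa(V7) = {V0, V3}.
V7's children: V4, V9.
Other parents of V7's children:
  V4: V0, V2, V8
  V9: V1, V2, V5, V6, V8
Taking the union gives {V0, V1, V2, V3, V4, V5, V6, V8, V9}.

{V0, V1, V2, V3, V4, V5, V6, V8, V9}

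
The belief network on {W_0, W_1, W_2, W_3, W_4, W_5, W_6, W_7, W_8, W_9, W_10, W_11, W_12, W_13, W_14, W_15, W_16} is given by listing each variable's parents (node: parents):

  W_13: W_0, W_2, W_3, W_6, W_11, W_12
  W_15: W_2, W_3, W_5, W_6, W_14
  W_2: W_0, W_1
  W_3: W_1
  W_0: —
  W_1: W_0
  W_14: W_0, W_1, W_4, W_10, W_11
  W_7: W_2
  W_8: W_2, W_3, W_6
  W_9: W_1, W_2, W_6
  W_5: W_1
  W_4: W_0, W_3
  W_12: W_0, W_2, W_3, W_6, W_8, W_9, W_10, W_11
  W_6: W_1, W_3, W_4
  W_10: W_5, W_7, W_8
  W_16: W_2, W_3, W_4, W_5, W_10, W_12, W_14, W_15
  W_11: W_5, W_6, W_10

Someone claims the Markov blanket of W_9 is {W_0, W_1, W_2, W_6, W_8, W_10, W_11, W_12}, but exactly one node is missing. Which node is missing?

W_3

The Markov blanket of a node is its parents, its children, and the other parents of its children.
W_9's parents: W_1, W_2, W_6.
W_9 has child W_12.
Parents of each child, excluding W_9:
  W_12: W_0, W_2, W_3, W_6, W_8, W_10, W_11
MB(W_9) = {W_0, W_1, W_2, W_3, W_6, W_8, W_10, W_11, W_12}.
Comparing with the claimed set, W_3 is missing.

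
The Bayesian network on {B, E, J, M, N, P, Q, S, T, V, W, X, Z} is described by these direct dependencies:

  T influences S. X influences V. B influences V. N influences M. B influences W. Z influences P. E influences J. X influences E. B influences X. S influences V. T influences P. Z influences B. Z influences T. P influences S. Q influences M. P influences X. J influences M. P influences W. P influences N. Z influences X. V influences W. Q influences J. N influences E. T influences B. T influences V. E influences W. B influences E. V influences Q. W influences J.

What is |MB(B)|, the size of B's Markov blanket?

9

A node's Markov blanket = Pa ∪ Ch ∪ (parents of Ch other than the node itself).
B's parents: T, Z.
Children of B: E, V, W, X.
Other parents of B's children:
  parents(X) \ {B} = {P, Z}.
  parents(V) \ {B} = {S, T, X}.
  parents(E) \ {B} = {N, X}.
  W's other parents are E, P, V.
MB(B) = {E, N, P, S, T, V, W, X, Z}, which has 9 nodes.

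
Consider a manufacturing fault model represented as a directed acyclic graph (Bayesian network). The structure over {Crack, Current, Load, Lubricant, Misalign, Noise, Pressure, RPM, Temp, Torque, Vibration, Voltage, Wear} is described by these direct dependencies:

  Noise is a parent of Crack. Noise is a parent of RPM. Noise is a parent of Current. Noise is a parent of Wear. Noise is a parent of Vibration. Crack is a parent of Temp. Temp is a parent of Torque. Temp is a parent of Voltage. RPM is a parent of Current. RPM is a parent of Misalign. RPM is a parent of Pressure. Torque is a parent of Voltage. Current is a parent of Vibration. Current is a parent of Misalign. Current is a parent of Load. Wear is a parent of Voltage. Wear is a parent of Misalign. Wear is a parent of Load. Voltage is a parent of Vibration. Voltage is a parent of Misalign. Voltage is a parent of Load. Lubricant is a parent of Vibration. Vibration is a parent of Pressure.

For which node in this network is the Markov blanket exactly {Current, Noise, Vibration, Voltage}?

Lubricant

The target node must have every member of {Current, Noise, Vibration, Voltage} as a parent, child, or co-parent, and no others.
Parents of Lubricant: none; children: Vibration; co-parents: Current, Noise, Voltage.
These exactly cover the given set, so the node is Lubricant.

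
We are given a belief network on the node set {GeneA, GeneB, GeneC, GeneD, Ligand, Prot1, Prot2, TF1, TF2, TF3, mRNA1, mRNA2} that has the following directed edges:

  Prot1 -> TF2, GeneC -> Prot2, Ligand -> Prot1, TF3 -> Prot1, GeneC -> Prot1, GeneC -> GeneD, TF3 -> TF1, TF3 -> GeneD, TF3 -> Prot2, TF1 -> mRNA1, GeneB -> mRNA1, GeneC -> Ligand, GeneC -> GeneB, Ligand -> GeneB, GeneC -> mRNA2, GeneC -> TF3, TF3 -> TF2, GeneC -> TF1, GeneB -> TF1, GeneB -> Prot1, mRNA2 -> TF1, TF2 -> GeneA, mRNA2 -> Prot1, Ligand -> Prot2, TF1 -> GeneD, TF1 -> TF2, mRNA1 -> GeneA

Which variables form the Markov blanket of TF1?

{GeneB, GeneC, GeneD, Prot1, TF2, TF3, mRNA1, mRNA2}

The Markov blanket of a node is its parents, its children, and the other parents of its children.
Parents of TF1: GeneB, GeneC, TF3, mRNA2.
Ch(TF1) = {GeneD, TF2, mRNA1}.
For each child, the remaining parents (spouses of TF1):
  TF2: Prot1, TF3
  GeneD: GeneC, TF3
  mRNA1: GeneB
Union: {GeneB, GeneC, TF3, mRNA2} ∪ {GeneD, TF2, mRNA1} ∪ {GeneB, GeneC, Prot1, TF3} = {GeneB, GeneC, GeneD, Prot1, TF2, TF3, mRNA1, mRNA2}.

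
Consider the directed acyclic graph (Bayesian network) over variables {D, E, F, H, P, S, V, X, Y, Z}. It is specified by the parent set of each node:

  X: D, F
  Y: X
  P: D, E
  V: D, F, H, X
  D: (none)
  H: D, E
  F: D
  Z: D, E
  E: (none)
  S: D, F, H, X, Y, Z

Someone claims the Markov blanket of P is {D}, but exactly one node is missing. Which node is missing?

P's parents: D, E.
P has no children.
P has no children, so there are no co-parents.
MB(P) = {D, E}.
Comparing with the claimed set, E is missing.

E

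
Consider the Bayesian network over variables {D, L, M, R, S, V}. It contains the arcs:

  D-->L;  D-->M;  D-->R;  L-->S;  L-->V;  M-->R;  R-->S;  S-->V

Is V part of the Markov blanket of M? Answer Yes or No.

No

By definition, MB(M) is built from M's parents, M's children, and the co-parents of M.
Pa(M) = {D}.
Children of M: R.
Co-parents of M (other parents of its children):
  parents(R) \ {M} = {D}.
MB(M) = {D, R}; V is not in this set.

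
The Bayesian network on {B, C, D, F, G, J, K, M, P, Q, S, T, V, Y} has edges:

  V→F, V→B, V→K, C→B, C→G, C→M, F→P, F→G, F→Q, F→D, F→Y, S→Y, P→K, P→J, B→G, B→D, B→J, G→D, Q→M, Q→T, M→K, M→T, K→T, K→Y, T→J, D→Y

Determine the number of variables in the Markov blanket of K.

9

The Markov blanket of a node is its parents, its children, and the other parents of its children.
Pa(K) = {M, P, V}.
K has children T, Y.
Parents of each child, excluding K:
  T also has parents M, Q.
  Y's other parents are D, F, S.
MB(K) = {D, F, M, P, Q, S, T, V, Y}, which has 9 nodes.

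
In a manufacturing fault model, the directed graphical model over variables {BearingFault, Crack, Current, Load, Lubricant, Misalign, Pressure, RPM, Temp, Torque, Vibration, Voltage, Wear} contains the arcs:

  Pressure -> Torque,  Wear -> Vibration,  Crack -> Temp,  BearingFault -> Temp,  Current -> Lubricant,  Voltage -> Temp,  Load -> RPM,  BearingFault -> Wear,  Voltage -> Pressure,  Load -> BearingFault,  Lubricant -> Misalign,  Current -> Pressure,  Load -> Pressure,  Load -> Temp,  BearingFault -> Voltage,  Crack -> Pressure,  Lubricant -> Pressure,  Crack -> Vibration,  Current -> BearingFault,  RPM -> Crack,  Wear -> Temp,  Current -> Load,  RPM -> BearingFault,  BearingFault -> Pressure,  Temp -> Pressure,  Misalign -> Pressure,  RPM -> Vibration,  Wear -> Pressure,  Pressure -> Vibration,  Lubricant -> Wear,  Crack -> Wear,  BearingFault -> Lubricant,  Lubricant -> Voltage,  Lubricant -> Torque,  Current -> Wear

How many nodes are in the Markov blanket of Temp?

The Markov blanket of a node is its parents, its children, and the other parents of its children.
Temp has parents BearingFault, Crack, Load, Voltage, Wear.
Children of Temp: Pressure.
For each child, the remaining parents (spouses of Temp):
  Pressure's other parents are BearingFault, Crack, Current, Load, Lubricant, Misalign, Voltage, Wear.
MB(Temp) = {BearingFault, Crack, Current, Load, Lubricant, Misalign, Pressure, Voltage, Wear}, which has 9 nodes.

9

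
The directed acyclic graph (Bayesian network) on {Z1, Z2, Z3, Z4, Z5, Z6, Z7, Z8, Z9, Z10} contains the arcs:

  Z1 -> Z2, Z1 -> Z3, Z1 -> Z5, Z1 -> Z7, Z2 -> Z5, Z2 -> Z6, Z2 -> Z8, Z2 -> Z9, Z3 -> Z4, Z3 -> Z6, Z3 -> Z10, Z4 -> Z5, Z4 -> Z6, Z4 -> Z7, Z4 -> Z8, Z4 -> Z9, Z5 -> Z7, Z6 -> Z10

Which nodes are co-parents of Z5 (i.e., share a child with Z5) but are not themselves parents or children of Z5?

Children of Z5: Z7.
  Z7 also has parents Z1, Z4.
Excluding nodes already adjacent to Z5 (Z1, Z2, Z4, Z7), the co-parent-only contribution is {}.

{}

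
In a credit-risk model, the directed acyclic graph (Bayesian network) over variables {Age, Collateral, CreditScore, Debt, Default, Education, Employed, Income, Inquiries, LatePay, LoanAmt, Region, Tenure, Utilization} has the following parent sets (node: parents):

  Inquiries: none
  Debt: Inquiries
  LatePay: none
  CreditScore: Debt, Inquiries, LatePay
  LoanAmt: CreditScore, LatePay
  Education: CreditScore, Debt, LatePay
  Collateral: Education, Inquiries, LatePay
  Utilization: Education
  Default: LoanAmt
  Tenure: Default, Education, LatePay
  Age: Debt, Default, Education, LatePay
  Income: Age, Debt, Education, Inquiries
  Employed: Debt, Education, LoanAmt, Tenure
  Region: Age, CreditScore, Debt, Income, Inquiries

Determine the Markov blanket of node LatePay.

{Age, Collateral, CreditScore, Debt, Default, Education, Inquiries, LoanAmt, Tenure}

A node's Markov blanket = Pa ∪ Ch ∪ (parents of Ch other than the node itself).
LatePay's parents: none.
LatePay has children Age, Collateral, CreditScore, Education, LoanAmt, Tenure.
Parents of each child, excluding LatePay:
  CreditScore: Debt, Inquiries
  LoanAmt: CreditScore
  Education: CreditScore, Debt
  Collateral: Education, Inquiries
  Tenure: Default, Education
  Age: Debt, Default, Education
MB(LatePay) = {Age, Collateral, CreditScore, Debt, Default, Education, Inquiries, LoanAmt, Tenure}.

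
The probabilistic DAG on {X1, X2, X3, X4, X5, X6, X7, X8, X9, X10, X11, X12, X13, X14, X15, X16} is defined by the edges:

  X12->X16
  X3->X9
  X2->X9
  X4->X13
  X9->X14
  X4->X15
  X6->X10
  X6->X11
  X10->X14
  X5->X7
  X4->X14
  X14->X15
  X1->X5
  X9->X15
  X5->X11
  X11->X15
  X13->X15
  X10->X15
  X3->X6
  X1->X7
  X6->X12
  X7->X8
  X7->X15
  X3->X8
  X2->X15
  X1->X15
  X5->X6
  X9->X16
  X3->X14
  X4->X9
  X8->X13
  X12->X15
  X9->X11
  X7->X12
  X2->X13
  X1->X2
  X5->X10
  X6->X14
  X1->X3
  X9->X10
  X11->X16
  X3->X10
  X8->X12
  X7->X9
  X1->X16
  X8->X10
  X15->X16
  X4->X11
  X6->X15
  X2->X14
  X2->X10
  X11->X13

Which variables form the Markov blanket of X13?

The Markov blanket of a node is its parents, its children, and the other parents of its children.
Children of X13: X15.
X13 has parents X2, X4, X8, X11.
Other parents of X13's children:
  X15 also has parents X1, X2, X4, X6, X7, X9, X10, X11, X12, X14.
Taking the union gives {X1, X2, X4, X6, X7, X8, X9, X10, X11, X12, X14, X15}.

{X1, X2, X4, X6, X7, X8, X9, X10, X11, X12, X14, X15}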